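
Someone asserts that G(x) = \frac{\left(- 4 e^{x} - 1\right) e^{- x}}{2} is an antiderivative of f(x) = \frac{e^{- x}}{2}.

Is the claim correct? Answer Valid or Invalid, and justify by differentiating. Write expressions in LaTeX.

Valid: G'(x) = f(x).

d/dx[G] = \frac{e^{- x}}{2}
This equals f(x) exactly, so the claim holds.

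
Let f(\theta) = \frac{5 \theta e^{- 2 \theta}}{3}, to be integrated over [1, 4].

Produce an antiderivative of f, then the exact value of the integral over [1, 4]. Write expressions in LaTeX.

Antiderivative: F(\theta) = - \frac{5 \left(2 \theta + 1\right) e^{- 2 \theta}}{12}; value = - \frac{15}{4 e^{8}} + \frac{5}{4 e^{2}}

Recognize the product-rule pattern: f = u'v + uv' with u = - \frac{5 \theta}{6} - \frac{5}{12}, v = e^{- 2 \theta}, so integration by parts undoes it.
F(\theta) = - \frac{5 \left(2 \theta + 1\right) e^{- 2 \theta}}{12} is an antiderivative of f.
Check: d/d\theta[- \frac{5 \left(2 \theta + 1\right) e^{- 2 \theta}}{12}] = \frac{5 \theta e^{- 2 \theta}}{3} = f(\theta).
F(4) = - \frac{15}{4 e^{8}}; F(1) = - \frac{5}{4 e^{2}}.
Integral = F(4) - F(1) = - \frac{15}{4 e^{8}} + \frac{5}{4 e^{2}}.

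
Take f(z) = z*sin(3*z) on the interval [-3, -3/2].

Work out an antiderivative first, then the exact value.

For F(z) to be correct the identity F'(z) - f(z) = 0 must hold.
F(z) = (-3*z*cos(3*z) + sin(3*z))/9 is an antiderivative of f.
Check: d/dz[(-3*z*cos(3*z) + sin(3*z))/9] = z*sin(3*z) = f(z).
F(-3/2) = cos(9/2)/2 - sin(9/2)/9; F(-3) = cos(9) - sin(9)/9.
Integral = F(-3/2) - F(-3) = cos(9/2)/2 + sin(9)/9 - sin(9/2)/9 - cos(9).

Antiderivative: F(z) = (-3*z*cos(3*z) + sin(3*z))/9; value = cos(9/2)/2 + sin(9)/9 - sin(9/2)/9 - cos(9)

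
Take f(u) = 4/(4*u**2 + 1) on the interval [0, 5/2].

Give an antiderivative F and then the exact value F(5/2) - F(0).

Antiderivative: F(u) = 2*atan(2*u); value = 2*atan(5)

An antiderivative F(u) passes only if d/du[F] lands on f(u) exactly.
F(u) = 2*atan(2*u) is an antiderivative of f.
Check: d/du[2*atan(2*u)] = 4/(4*u**2 + 1) = f(u).
F(5/2) = 2*atan(5); F(0) = 0.
Integral = F(5/2) - F(0) = 2*atan(5).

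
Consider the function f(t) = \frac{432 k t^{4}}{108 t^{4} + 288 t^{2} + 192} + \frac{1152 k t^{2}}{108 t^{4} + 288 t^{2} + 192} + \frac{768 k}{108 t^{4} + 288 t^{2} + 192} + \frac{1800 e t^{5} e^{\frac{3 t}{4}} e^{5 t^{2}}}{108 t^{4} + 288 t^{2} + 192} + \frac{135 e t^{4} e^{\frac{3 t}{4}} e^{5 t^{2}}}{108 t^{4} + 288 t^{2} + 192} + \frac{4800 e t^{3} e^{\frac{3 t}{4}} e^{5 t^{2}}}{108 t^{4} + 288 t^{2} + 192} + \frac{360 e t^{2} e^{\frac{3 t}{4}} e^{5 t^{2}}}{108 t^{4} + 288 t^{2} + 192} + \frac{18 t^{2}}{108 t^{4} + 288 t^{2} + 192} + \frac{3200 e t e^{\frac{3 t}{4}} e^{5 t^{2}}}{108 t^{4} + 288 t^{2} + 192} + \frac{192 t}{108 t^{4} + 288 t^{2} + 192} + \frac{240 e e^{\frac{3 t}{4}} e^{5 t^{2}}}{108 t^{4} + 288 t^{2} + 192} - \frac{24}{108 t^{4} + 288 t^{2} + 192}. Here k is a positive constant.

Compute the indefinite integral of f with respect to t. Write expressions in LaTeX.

F(t) = \frac{72 k t^{3} + 96 k t + 30 e t^{2} e^{\frac{3 t}{4}} e^{5 t^{2}} - 3 t + 40 e e^{\frac{3 t}{4}} e^{5 t^{2}} - 16}{18 t^{2} + 24} + C

The integrand splits into summands that can be handled one at a time.
Check: d/dt[\frac{72 k t^{3} + 96 k t + 30 e t^{2} e^{\frac{3 t}{4}} e^{5 t^{2}} - 3 t + 40 e e^{\frac{3 t}{4}} e^{5 t^{2}} - 16}{18 t^{2} + 24}] = \frac{432 k t^{4} + 1152 k t^{2} + 768 k + 1800 e t^{5} e^{\frac{3 t}{4}} e^{5 t^{2}} + 135 e t^{4} e^{\frac{3 t}{4}} e^{5 t^{2}} + 4800 e t^{3} e^{\frac{3 t}{4}} e^{5 t^{2}} + 360 e t^{2} e^{\frac{3 t}{4}} e^{5 t^{2}} + 18 t^{2} + 3200 e t e^{\frac{3 t}{4}} e^{5 t^{2}} + 192 t + 240 e e^{\frac{3 t}{4}} e^{5 t^{2}} - 24}{108 t^{4} + 288 t^{2} + 192}, which equals f(t).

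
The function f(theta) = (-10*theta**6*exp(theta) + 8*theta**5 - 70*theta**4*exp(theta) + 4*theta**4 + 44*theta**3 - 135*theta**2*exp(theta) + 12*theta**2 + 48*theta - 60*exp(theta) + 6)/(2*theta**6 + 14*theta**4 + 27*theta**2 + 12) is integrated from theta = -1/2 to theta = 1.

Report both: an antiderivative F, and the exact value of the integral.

Whatever form F(theta) takes, F'(theta) = f(theta) is non-negotiable.
F(theta) = -5*exp(theta) + log(2*theta**4/3 + 2*theta**2 + 1) + atan(theta/2) is an antiderivative of f.
Check: d/dtheta[-5*exp(theta) + log(2*theta**4/3 + 2*theta**2 + 1) + atan(theta/2)] = (-10*theta**6*exp(theta) + 8*theta**5 - 70*theta**4*exp(theta) + 4*theta**4 + 44*theta**3 - 135*theta**2*exp(theta) + 12*theta**2 + 48*theta - 60*exp(theta) + 6)/(2*theta**6 + 14*theta**4 + 27*theta**2 + 12) = f(theta).
F(1) = -5*exp(1) + atan(1/2) + log(11/3); F(-1/2) = -5*exp(-1/2) - atan(1/4) + log(37/24).
Integral = F(1) - F(-1/2) = -5*exp(1) - log(37/24) + atan(1/4) + atan(1/2) + log(11/3) + 5*exp(-1/2).

Antiderivative: F(theta) = -5*exp(theta) + log(2*theta**4/3 + 2*theta**2 + 1) + atan(theta/2); value = -5*exp(1) - log(37/24) + atan(1/4) + atan(1/2) + log(11/3) + 5*exp(-1/2)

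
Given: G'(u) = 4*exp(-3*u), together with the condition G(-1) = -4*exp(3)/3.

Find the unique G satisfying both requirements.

A candidate passes only if d/du[G] lands on the given G'(u) exactly.
A general antiderivative is -4*exp(-3*u)/3 + C.
The condition gives C = -4*exp(3)/3 - (-4*exp(3)/3) = 0.
So G(u) = -4*exp(-3*u)/3.
Check: d/du[-4*exp(-3*u)/3] = 4*exp(-3*u) = G'(u).

G(u) = -4*exp(-3*u)/3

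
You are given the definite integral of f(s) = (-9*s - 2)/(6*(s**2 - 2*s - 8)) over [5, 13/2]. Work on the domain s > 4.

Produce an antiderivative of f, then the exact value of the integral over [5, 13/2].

Antiderivative: F(s) = -19*log(s - 4)/18 - 4*log(s + 2)/9; value = -19*log(5/2)/18 - 4*log(17/2)/9 + 4*log(7)/9

The denominator factors as 6*(s - 4)*(s + 2); partial fractions split f into directly integrable pieces: -4/(9*(s + 2)) - 19/(18*(s - 4)).
F(s) = -19*log(s - 4)/18 - 4*log(s + 2)/9 is an antiderivative of f.
Check: d/ds[-19*log(s - 4)/18 - 4*log(s + 2)/9] = (-9*s - 2)/(6*s**2 - 12*s - 48), which equals f(s).
F(13/2) = -19*log(5/2)/18 - 4*log(17/2)/9; F(5) = -4*log(7)/9.
Integral = F(13/2) - F(5) = -19*log(5/2)/18 - 4*log(17/2)/9 + 4*log(7)/9.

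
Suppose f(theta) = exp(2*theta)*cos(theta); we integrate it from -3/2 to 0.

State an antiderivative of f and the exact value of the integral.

Antiderivative: F(theta) = exp(2*theta)*sin(theta)/5 + 2*exp(2*theta)*cos(theta)/5; value = -2*exp(-3)*cos(3/2)/5 + exp(-3)*sin(3/2)/5 + 2/5

Whatever form F(theta) takes, F'(theta) = f(theta) is non-negotiable.
F(theta) = exp(2*theta)*sin(theta)/5 + 2*exp(2*theta)*cos(theta)/5 is an antiderivative of f.
Check: d/dtheta[exp(2*theta)*sin(theta)/5 + 2*exp(2*theta)*cos(theta)/5] = exp(2*theta)*cos(theta) = f(theta).
F(0) = 2/5; F(-3/2) = -exp(-3)*sin(3/2)/5 + 2*exp(-3)*cos(3/2)/5.
Integral = F(0) - F(-3/2) = -2*exp(-3)*cos(3/2)/5 + exp(-3)*sin(3/2)/5 + 2/5.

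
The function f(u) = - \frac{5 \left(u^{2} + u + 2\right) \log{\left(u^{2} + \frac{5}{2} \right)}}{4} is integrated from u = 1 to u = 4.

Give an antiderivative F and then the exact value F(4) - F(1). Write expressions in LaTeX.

Recover f(u) by differentiating a candidate F(u); any mismatch rules it out.
F(u) = - \frac{5 u^{3} \log{\left(u^{2} + \frac{5}{2} \right)}}{12} + \frac{5 u^{3}}{18} - \frac{5 u^{2} \log{\left(u^{2} + \frac{5}{2} \right)}}{8} + \frac{5 u^{2}}{8} - \frac{5 u \log{\left(u^{2} + \frac{5}{2} \right)}}{2} + \frac{35 u}{12} - \frac{25 \log{\left(u^{2} + \frac{5}{2} \right)}}{16} - \frac{35 \sqrt{10} \operatorname{atan}{\left(\frac{\sqrt{10} u}{5} \right)}}{24} is an antiderivative of f.
Check: d/du[- \frac{5 u^{3} \log{\left(u^{2} + \frac{5}{2} \right)}}{12} + \frac{5 u^{3}}{18} - \frac{5 u^{2} \log{\left(u^{2} + \frac{5}{2} \right)}}{8} + \frac{5 u^{2}}{8} - \frac{5 u \log{\left(u^{2} + \frac{5}{2} \right)}}{2} + \frac{35 u}{12} - \frac{25 \log{\left(u^{2} + \frac{5}{2} \right)}}{16} - \frac{35 \sqrt{10} \operatorname{atan}{\left(\frac{\sqrt{10} u}{5} \right)}}{24}] = - \frac{5 u^{2} \log{\left(u^{2} + \frac{5}{2} \right)}}{4} - \frac{5 u \log{\left(u^{2} + \frac{5}{2} \right)}}{4} - \frac{5 \log{\left(u^{2} + \frac{5}{2} \right)}}{2}, which equals f(u).
F(4) = - \frac{2315 \log{\left(\frac{37}{2} \right)}}{48} - \frac{35 \sqrt{10} \operatorname{atan}{\left(\frac{4 \sqrt{10}}{5} \right)}}{24} + \frac{355}{9}; F(1) = - \frac{245 \log{\left(\frac{7}{2} \right)}}{48} - \frac{35 \sqrt{10} \operatorname{atan}{\left(\frac{\sqrt{10}}{5} \right)}}{24} + \frac{275}{72}.
Integral = F(4) - F(1) = - \frac{2315 \log{\left(\frac{37}{2} \right)}}{48} - \frac{35 \sqrt{10} \operatorname{atan}{\left(\frac{4 \sqrt{10}}{5} \right)}}{24} + \frac{35 \sqrt{10} \operatorname{atan}{\left(\frac{\sqrt{10}}{5} \right)}}{24} + \frac{245 \log{\left(\frac{7}{2} \right)}}{48} + \frac{285}{8}.

Antiderivative: F(u) = - \frac{5 u^{3} \log{\left(u^{2} + \frac{5}{2} \right)}}{12} + \frac{5 u^{3}}{18} - \frac{5 u^{2} \log{\left(u^{2} + \frac{5}{2} \right)}}{8} + \frac{5 u^{2}}{8} - \frac{5 u \log{\left(u^{2} + \frac{5}{2} \right)}}{2} + \frac{35 u}{12} - \frac{25 \log{\left(u^{2} + \frac{5}{2} \right)}}{16} - \frac{35 \sqrt{10} \operatorname{atan}{\left(\frac{\sqrt{10} u}{5} \right)}}{24}; value = - \frac{2315 \log{\left(\frac{37}{2} \right)}}{48} - \frac{35 \sqrt{10} \operatorname{atan}{\left(\frac{4 \sqrt{10}}{5} \right)}}{24} + \frac{35 \sqrt{10} \operatorname{atan}{\left(\frac{\sqrt{10}}{5} \right)}}{24} + \frac{245 \log{\left(\frac{7}{2} \right)}}{48} + \frac{285}{8}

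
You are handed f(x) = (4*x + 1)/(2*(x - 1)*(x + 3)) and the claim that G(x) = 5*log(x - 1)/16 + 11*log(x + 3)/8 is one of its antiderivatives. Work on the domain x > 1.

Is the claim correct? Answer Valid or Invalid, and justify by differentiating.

d/dx[G] = (27*x - 7)/(16*x**2 + 32*x - 48)
d/dx[G] - f(x) = -5/(16*x - 16) != 0.

Invalid: d/dx[G] - f = -5/(16*x - 16), which is not 0.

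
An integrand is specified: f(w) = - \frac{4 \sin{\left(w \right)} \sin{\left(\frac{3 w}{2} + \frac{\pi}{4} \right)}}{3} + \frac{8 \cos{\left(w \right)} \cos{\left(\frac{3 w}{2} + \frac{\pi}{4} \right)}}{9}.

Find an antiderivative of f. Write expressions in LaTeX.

f has the shape u'v + uv' for u = \frac{8 \cos{\left(\frac{3 w}{2} + \frac{\pi}{4} \right)}}{9} and v = \sin{\left(w \right)} — it is the derivative of the product u*v.
Check: d/dw[\frac{8 \sin{\left(w \right)} \cos{\left(\frac{3 w}{2} + \frac{\pi}{4} \right)}}{9}] = - \frac{4 \sin{\left(w \right)} \sin{\left(\frac{3 w}{2} + \frac{\pi}{4} \right)}}{3} + \frac{8 \cos{\left(w \right)} \cos{\left(\frac{3 w}{2} + \frac{\pi}{4} \right)}}{9} = f(w).

An antiderivative is F(w) = \frac{8 \sin{\left(w \right)} \cos{\left(\frac{3 w}{2} + \frac{\pi}{4} \right)}}{9}.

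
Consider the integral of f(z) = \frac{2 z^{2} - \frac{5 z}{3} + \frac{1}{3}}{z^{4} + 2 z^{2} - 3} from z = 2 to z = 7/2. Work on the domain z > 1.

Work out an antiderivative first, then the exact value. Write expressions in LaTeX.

Factor the denominator (3 \left(z - 1\right) \left(z + 1\right) \left(z^{2} + 3\right)) and decompose: f = \frac{5 z + 17}{12 \left(z^{2} + 3\right)} - \frac{1}{2 \left(z + 1\right)} + \frac{1}{12 \left(z - 1\right)}; each piece integrates to a log, atan, or power term.
F(z) = \frac{\log{\left(z - 1 \right)}}{12} - \frac{\log{\left(z + 1 \right)}}{2} + \frac{5 \log{\left(z^{2} + 3 \right)}}{24} + \frac{17 \sqrt{3} \operatorname{atan}{\left(\frac{\sqrt{3} z}{3} \right)}}{36} is an antiderivative of f.
Check: d/dz[\frac{\log{\left(z - 1 \right)}}{12} - \frac{\log{\left(z + 1 \right)}}{2} + \frac{5 \log{\left(z^{2} + 3 \right)}}{24} + \frac{17 \sqrt{3} \operatorname{atan}{\left(\frac{\sqrt{3} z}{3} \right)}}{36}] = \frac{6 z^{2} - 5 z + 1}{3 z^{4} + 6 z^{2} - 9}, which equals f(z).
F(7/2) = - \frac{\log{\left(\frac{9}{2} \right)}}{2} + \frac{\log{\left(\frac{5}{2} \right)}}{12} + \frac{5 \log{\left(\frac{61}{4} \right)}}{24} + \frac{17 \sqrt{3} \operatorname{atan}{\left(\frac{7 \sqrt{3}}{6} \right)}}{36}; F(2) = - \frac{\log{\left(3 \right)}}{2} + \frac{5 \log{\left(7 \right)}}{24} + \frac{17 \sqrt{3} \operatorname{atan}{\left(\frac{2 \sqrt{3}}{3} \right)}}{36}.
Integral = F(7/2) - F(2) = - \frac{\log{\left(\frac{9}{2} \right)}}{2} - \frac{17 \sqrt{3} \operatorname{atan}{\left(\frac{2 \sqrt{3}}{3} \right)}}{36} - \frac{5 \log{\left(7 \right)}}{24} + \frac{\log{\left(\frac{5}{2} \right)}}{12} + \frac{\log{\left(3 \right)}}{2} + \frac{5 \log{\left(\frac{61}{4} \right)}}{24} + \frac{17 \sqrt{3} \operatorname{atan}{\left(\frac{7 \sqrt{3}}{6} \right)}}{36}.

Antiderivative: F(z) = \frac{\log{\left(z - 1 \right)}}{12} - \frac{\log{\left(z + 1 \right)}}{2} + \frac{5 \log{\left(z^{2} + 3 \right)}}{24} + \frac{17 \sqrt{3} \operatorname{atan}{\left(\frac{\sqrt{3} z}{3} \right)}}{36}; value = - \frac{\log{\left(\frac{9}{2} \right)}}{2} - \frac{17 \sqrt{3} \operatorname{atan}{\left(\frac{2 \sqrt{3}}{3} \right)}}{36} - \frac{5 \log{\left(7 \right)}}{24} + \frac{\log{\left(\frac{5}{2} \right)}}{12} + \frac{\log{\left(3 \right)}}{2} + \frac{5 \log{\left(\frac{61}{4} \right)}}{24} + \frac{17 \sqrt{3} \operatorname{atan}{\left(\frac{7 \sqrt{3}}{6} \right)}}{36}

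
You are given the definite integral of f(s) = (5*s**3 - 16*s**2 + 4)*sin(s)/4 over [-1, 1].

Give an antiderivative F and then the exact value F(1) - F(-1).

Antiderivative: F(s) = -5*s**3*cos(s)/4 + 15*s**2*sin(s)/4 + 4*s**2*cos(s) - 8*s*sin(s) + 15*s*cos(s)/2 - 15*sin(s)/2 - 9*cos(s); value = -15*sin(1)/2 + 25*cos(1)/2

An antiderivative F(s) passes only if d/ds[F] lands on f(s) exactly.
F(s) = -5*s**3*cos(s)/4 + 15*s**2*sin(s)/4 + 4*s**2*cos(s) - 8*s*sin(s) + 15*s*cos(s)/2 - 15*sin(s)/2 - 9*cos(s) is an antiderivative of f.
Check: d/ds[-5*s**3*cos(s)/4 + 15*s**2*sin(s)/4 + 4*s**2*cos(s) - 8*s*sin(s) + 15*s*cos(s)/2 - 15*sin(s)/2 - 9*cos(s)] = 5*s**3*sin(s)/4 - 4*s**2*sin(s) + sin(s), which equals f(s).
F(1) = -47*sin(1)/4 + 5*cos(1)/4; F(-1) = -45*cos(1)/4 - 17*sin(1)/4.
Integral = F(1) - F(-1) = -15*sin(1)/2 + 25*cos(1)/2.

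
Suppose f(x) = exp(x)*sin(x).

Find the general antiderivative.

Any candidate F(x) must reproduce f(x) exactly when differentiated.
Check: d/dx[exp(x)*sin(x)/2 - exp(x)*cos(x)/2] = exp(x)*sin(x) = f(x).

F(x) = exp(x)*sin(x)/2 - exp(x)*cos(x)/2 + C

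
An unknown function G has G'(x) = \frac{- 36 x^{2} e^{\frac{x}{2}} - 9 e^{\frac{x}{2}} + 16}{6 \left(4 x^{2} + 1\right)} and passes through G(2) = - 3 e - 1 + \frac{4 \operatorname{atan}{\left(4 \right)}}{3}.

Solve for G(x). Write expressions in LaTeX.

A candidate passes only if d/dx[G] lands on the given G'(x) exactly.
A general antiderivative is - 3 e^{\frac{x}{2}} + \frac{4 \operatorname{atan}{\left(2 x \right)}}{3} + C.
The condition gives C = - 3 e - 1 + \frac{4 \operatorname{atan}{\left(4 \right)}}{3} - (- 3 e + \frac{4 \operatorname{atan}{\left(4 \right)}}{3}) = -1.
So G(x) = - 3 e^{\frac{x}{2}} + \frac{4 \operatorname{atan}{\left(2 x \right)}}{3} - 1.
Check: d/dx[- 3 e^{\frac{x}{2}} + \frac{4 \operatorname{atan}{\left(2 x \right)}}{3} - 1] = \frac{- 36 x^{2} e^{\frac{x}{2}} - 9 e^{\frac{x}{2}} + 16}{24 x^{2} + 6}, which equals G'(x).

G(x) = - 3 e^{\frac{x}{2}} + \frac{4 \operatorname{atan}{\left(2 x \right)}}{3} - 1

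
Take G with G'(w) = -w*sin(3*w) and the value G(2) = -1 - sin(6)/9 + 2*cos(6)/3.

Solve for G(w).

G(w) = (3*w*cos(3*w) - sin(3*w) - 9)/9

Recover the given G'(w) by differentiating a candidate G(w); any mismatch rules it out.
A general antiderivative is w*cos(3*w)/3 - sin(3*w)/9 + C.
The condition gives C = -1 - sin(6)/9 + 2*cos(6)/3 - (-sin(6)/9 + 2*cos(6)/3) = -1.
So G(w) = (3*w*cos(3*w) - sin(3*w) - 9)/9.
Check: d/dw[(3*w*cos(3*w) - sin(3*w) - 9)/9] = -w*sin(3*w) = G'(w).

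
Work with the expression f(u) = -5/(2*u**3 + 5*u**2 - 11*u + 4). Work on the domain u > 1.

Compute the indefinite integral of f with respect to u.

F(u) = (-9*log(u - 1) + 10*log(u - 1/2) - log(u + 4))/9 + C

The denominator factors as (u - 1)*(u + 4)*(2*u - 1); partial fractions split f into directly integrable pieces: 20/(9*(2*u - 1)) - 1/(9*(u + 4)) - 1/(u - 1).
Check: d/du[(-9*log(u - 1) + 10*log(u - 1/2) - log(u + 4))/9] = -5/(2*u**3 + 5*u**2 - 11*u + 4) = f(u).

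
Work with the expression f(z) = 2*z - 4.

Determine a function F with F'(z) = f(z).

Whatever form F(z) takes, F'(z) = f(z) is non-negotiable.
Check: d/dz[z**2 - 4*z] = 2*z - 4 = f(z).

An antiderivative is F(z) = z**2 - 4*z.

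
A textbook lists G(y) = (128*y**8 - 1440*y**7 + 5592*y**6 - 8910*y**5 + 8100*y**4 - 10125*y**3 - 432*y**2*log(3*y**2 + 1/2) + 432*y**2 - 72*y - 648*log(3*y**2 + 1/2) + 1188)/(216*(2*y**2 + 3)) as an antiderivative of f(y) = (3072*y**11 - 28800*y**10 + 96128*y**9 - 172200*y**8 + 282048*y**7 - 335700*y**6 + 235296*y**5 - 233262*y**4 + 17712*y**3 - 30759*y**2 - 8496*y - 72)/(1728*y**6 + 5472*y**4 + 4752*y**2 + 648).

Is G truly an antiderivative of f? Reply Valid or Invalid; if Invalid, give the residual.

d/dy[G] = (3072*y**11 - 28800*y**10 + 96128*y**9 - 172200*y**8 + 282048*y**7 - 335700*y**6 + 235296*y**5 - 233262*y**4 + 17712*y**3 - 30759*y**2 - 8496*y - 72)/(1728*y**6 + 5472*y**4 + 4752*y**2 + 648)
This equals f(y) exactly, so the claim holds.

Valid: G'(y) = f(y).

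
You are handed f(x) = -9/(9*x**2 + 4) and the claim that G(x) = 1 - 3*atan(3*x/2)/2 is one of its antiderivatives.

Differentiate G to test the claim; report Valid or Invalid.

d/dx[G] = -9/(9*x**2 + 4)
This equals f(x) exactly, so the claim holds.

Valid - differentiating G returns exactly f.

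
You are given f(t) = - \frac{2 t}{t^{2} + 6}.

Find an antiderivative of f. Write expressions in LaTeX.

An antiderivative is F(t) = - \log{\left(t^{2} + 6 \right)}.

The substitution u = t^{2} + 6 works: f is exactly (dF/du)*(du/dt) for that inner function.
Check: d/dt[- \log{\left(t^{2} + 6 \right)}] = - \frac{2 t}{t^{2} + 6} = f(t).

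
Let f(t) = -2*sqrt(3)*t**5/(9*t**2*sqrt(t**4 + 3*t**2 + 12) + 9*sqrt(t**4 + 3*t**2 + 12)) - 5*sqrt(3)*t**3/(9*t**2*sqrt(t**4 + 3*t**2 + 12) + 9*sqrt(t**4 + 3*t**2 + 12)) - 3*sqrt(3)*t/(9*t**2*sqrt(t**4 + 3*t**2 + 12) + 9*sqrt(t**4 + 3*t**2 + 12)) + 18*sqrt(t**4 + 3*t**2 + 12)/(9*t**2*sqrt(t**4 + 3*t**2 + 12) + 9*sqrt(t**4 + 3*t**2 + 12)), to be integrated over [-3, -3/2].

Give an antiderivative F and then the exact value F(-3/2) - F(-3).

The integrand splits into summands that can be handled one at a time.
F(t) = (-sqrt(3)*sqrt(t**4 + 3*t**2 + 12) + 18*atan(t))/9 is an antiderivative of f.
Check: d/dt[(-sqrt(3)*sqrt(t**4 + 3*t**2 + 12) + 18*atan(t))/9] = (-2*sqrt(3)*t**5 - 5*sqrt(3)*t**3 - 3*sqrt(3)*t + 18*sqrt(t**4 + 3*t**2 + 12))/(9*t**2*sqrt(t**4 + 3*t**2 + 12) + 9*sqrt(t**4 + 3*t**2 + 12)), which equals f(t).
F(-3/2) = -2*atan(3/2) - sqrt(127)/12; F(-3) = -2*atan(3) - 2*sqrt(10)/3.
Integral = F(-3/2) - F(-3) = -2*atan(3/2) - sqrt(127)/12 + 2*sqrt(10)/3 + 2*atan(3).

Antiderivative: F(t) = (-sqrt(3)*sqrt(t**4 + 3*t**2 + 12) + 18*atan(t))/9; value = -2*atan(3/2) - sqrt(127)/12 + 2*sqrt(10)/3 + 2*atan(3)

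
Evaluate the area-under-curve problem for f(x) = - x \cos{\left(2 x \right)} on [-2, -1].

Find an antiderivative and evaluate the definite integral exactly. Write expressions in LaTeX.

Antiderivative: F(x) = - \frac{2 x \sin{\left(2 x \right)} + \cos{\left(2 x \right)}}{4}; value = \sin{\left(4 \right)} - \frac{\sin{\left(2 \right)}}{2} + \frac{\cos{\left(4 \right)}}{4} - \frac{\cos{\left(2 \right)}}{4}

A first test for any F(x): its x-derivative must equal f(x) identically.
F(x) = - \frac{2 x \sin{\left(2 x \right)} + \cos{\left(2 x \right)}}{4} is an antiderivative of f.
Check: d/dx[- \frac{2 x \sin{\left(2 x \right)} + \cos{\left(2 x \right)}}{4}] = - x \cos{\left(2 x \right)} = f(x).
F(-1) = - \frac{\sin{\left(2 \right)}}{2} - \frac{\cos{\left(2 \right)}}{4}; F(-2) = - \frac{\cos{\left(4 \right)}}{4} - \sin{\left(4 \right)}.
Integral = F(-1) - F(-2) = \sin{\left(4 \right)} - \frac{\sin{\left(2 \right)}}{2} + \frac{\cos{\left(4 \right)}}{4} - \frac{\cos{\left(2 \right)}}{4}.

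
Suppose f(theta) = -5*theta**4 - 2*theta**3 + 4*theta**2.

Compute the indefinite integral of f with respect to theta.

F(theta) = -theta**5 - theta**4/2 + 4*theta**3/3 + C

Integrate term by term and add the pieces.
Check: d/dtheta[-theta**5 - theta**4/2 + 4*theta**3/3] = -5*theta**4 - 2*theta**3 + 4*theta**2 = f(theta).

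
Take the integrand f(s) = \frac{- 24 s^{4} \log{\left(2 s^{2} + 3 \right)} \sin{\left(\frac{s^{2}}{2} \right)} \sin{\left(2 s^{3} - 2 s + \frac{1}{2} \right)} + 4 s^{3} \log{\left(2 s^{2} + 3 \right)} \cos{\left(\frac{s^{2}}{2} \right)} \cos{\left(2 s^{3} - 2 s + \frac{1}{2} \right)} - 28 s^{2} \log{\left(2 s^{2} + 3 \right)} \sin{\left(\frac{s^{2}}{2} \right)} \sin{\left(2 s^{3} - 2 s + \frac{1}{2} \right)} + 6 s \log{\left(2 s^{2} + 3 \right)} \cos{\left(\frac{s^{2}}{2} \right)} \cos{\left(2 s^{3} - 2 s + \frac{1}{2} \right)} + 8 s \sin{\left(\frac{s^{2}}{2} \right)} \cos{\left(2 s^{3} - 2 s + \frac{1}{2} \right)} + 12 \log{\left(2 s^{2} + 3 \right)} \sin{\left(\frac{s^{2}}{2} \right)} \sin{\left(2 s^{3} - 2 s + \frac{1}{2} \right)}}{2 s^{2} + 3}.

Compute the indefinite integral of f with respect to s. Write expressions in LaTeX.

Check any antiderivative F(s) by computing F'(s) and comparing it with f(s).
Check: d/ds[2 \log{\left(2 s^{2} + 3 \right)} \sin{\left(\frac{s^{2}}{2} \right)} \cos{\left(2 s^{3} - 2 s + \frac{1}{2} \right)}] = \frac{- 24 s^{4} \log{\left(2 s^{2} + 3 \right)} \sin{\left(\frac{s^{2}}{2} \right)} \sin{\left(2 s^{3} - 2 s + \frac{1}{2} \right)} + 4 s^{3} \log{\left(2 s^{2} + 3 \right)} \cos{\left(\frac{s^{2}}{2} \right)} \cos{\left(2 s^{3} - 2 s + \frac{1}{2} \right)} - 28 s^{2} \log{\left(2 s^{2} + 3 \right)} \sin{\left(\frac{s^{2}}{2} \right)} \sin{\left(2 s^{3} - 2 s + \frac{1}{2} \right)} + 6 s \log{\left(2 s^{2} + 3 \right)} \cos{\left(\frac{s^{2}}{2} \right)} \cos{\left(2 s^{3} - 2 s + \frac{1}{2} \right)} + 8 s \sin{\left(\frac{s^{2}}{2} \right)} \cos{\left(2 s^{3} - 2 s + \frac{1}{2} \right)} + 12 \log{\left(2 s^{2} + 3 \right)} \sin{\left(\frac{s^{2}}{2} \right)} \sin{\left(2 s^{3} - 2 s + \frac{1}{2} \right)}}{2 s^{2} + 3} = f(s).

F(s) = 2 \log{\left(2 s^{2} + 3 \right)} \sin{\left(\frac{s^{2}}{2} \right)} \cos{\left(2 s^{3} - 2 s + \frac{1}{2} \right)} + C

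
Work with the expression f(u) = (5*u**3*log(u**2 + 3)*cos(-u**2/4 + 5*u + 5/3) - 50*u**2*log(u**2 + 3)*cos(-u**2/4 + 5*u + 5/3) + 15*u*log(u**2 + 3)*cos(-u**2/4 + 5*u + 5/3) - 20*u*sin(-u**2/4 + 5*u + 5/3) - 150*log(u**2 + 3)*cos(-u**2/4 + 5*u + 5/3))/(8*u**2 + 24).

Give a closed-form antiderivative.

An antiderivative is F(u) = -5*log(u**2 + 3)*sin(-u**2/4 + 5*u + 5/3)/4.

Recognize the product-rule pattern: f = v'r + vr' with v = -5*log(u**2 + 3)/4, r = sin(-u**2/4 + 5*u + 5/3), so integration by parts undoes it.
Check: d/du[-5*log(u**2 + 3)*sin(-u**2/4 + 5*u + 5/3)/4] = (5*u**3*log(u**2 + 3)*cos(-u**2/4 + 5*u + 5/3) - 50*u**2*log(u**2 + 3)*cos(-u**2/4 + 5*u + 5/3) + 15*u*log(u**2 + 3)*cos(-u**2/4 + 5*u + 5/3) - 20*u*sin(-u**2/4 + 5*u + 5/3) - 150*log(u**2 + 3)*cos(-u**2/4 + 5*u + 5/3))/(8*u**2 + 24) = f(u).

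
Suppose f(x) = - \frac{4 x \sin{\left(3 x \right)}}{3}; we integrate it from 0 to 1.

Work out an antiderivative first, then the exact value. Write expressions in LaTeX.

A candidate is checked by its d/dx: the result must match f(x).
F(x) = \frac{4 x \cos{\left(3 x \right)}}{9} - \frac{4 \sin{\left(3 x \right)}}{27} is an antiderivative of f.
Check: d/dx[\frac{4 x \cos{\left(3 x \right)}}{9} - \frac{4 \sin{\left(3 x \right)}}{27}] = - \frac{4 x \sin{\left(3 x \right)}}{3} = f(x).
F(1) = \frac{4 \cos{\left(3 \right)}}{9} - \frac{4 \sin{\left(3 \right)}}{27}; F(0) = 0.
Integral = F(1) - F(0) = \frac{4 \cos{\left(3 \right)}}{9} - \frac{4 \sin{\left(3 \right)}}{27}.

Antiderivative: F(x) = \frac{4 x \cos{\left(3 x \right)}}{9} - \frac{4 \sin{\left(3 x \right)}}{27}; value = \frac{4 \cos{\left(3 \right)}}{9} - \frac{4 \sin{\left(3 \right)}}{27}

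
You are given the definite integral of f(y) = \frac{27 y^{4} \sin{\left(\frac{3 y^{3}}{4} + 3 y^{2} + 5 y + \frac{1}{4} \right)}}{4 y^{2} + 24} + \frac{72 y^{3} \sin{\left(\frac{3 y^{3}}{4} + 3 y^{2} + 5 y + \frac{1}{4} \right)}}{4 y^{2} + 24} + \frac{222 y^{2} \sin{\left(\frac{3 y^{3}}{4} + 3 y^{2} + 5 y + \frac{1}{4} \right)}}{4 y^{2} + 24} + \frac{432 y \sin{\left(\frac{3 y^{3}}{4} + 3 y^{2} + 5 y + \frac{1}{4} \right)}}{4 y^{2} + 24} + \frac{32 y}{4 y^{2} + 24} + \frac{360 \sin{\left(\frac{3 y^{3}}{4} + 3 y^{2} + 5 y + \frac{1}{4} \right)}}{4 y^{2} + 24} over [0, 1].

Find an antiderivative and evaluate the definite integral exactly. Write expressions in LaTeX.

The integrand splits into summands that can be handled one at a time.
F(y) = 4 \log{\left(\frac{y^{2}}{2} + 3 \right)} - 3 \cos{\left(\frac{3 y^{3}}{4} + 3 y^{2} + 5 y + \frac{1}{4} \right)} is an antiderivative of f.
Check: d/dy[4 \log{\left(\frac{y^{2}}{2} + 3 \right)} - 3 \cos{\left(\frac{3 y^{3}}{4} + 3 y^{2} + 5 y + \frac{1}{4} \right)}] = \frac{27 y^{4} \sin{\left(\frac{3 y^{3}}{4} + 3 y^{2} + 5 y + \frac{1}{4} \right)} + 72 y^{3} \sin{\left(\frac{3 y^{3}}{4} + 3 y^{2} + 5 y + \frac{1}{4} \right)} + 222 y^{2} \sin{\left(\frac{3 y^{3}}{4} + 3 y^{2} + 5 y + \frac{1}{4} \right)} + 432 y \sin{\left(\frac{3 y^{3}}{4} + 3 y^{2} + 5 y + \frac{1}{4} \right)} + 32 y + 360 \sin{\left(\frac{3 y^{3}}{4} + 3 y^{2} + 5 y + \frac{1}{4} \right)}}{4 y^{2} + 24}, which equals f(y).
F(1) = - 3 \cos{\left(9 \right)} + 4 \log{\left(\frac{7}{2} \right)}; F(0) = - 3 \cos{\left(\frac{1}{4} \right)} + 4 \log{\left(3 \right)}.
Integral = F(1) - F(0) = - 4 \log{\left(3 \right)} - 3 \cos{\left(9 \right)} + 3 \cos{\left(\frac{1}{4} \right)} + 4 \log{\left(\frac{7}{2} \right)}.

Antiderivative: F(y) = 4 \log{\left(\frac{y^{2}}{2} + 3 \right)} - 3 \cos{\left(\frac{3 y^{3}}{4} + 3 y^{2} + 5 y + \frac{1}{4} \right)}; value = - 4 \log{\left(3 \right)} - 3 \cos{\left(9 \right)} + 3 \cos{\left(\frac{1}{4} \right)} + 4 \log{\left(\frac{7}{2} \right)}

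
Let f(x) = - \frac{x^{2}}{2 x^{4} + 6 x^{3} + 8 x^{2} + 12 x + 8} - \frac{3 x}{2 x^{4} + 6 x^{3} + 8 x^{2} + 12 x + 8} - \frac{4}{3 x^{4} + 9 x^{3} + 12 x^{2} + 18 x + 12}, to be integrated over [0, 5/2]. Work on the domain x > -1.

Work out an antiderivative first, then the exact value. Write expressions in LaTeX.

Antiderivative: F(x) = - \frac{4 \log{\left(x + 1 \right)} - 2 \log{\left(x + 2 \right)} - \log{\left(x^{2} + 2 \right)} + 9 \sqrt{2} \operatorname{atan}{\left(\frac{\sqrt{2} x}{2} \right)}}{36}; value = - \frac{\sqrt{2} \operatorname{atan}{\left(\frac{5 \sqrt{2}}{4} \right)}}{4} - \frac{\log{\left(\frac{7}{2} \right)}}{9} - \frac{\log{\left(2 \right)}}{12} + \frac{\log{\left(\frac{33}{4} \right)}}{36} + \frac{\log{\left(\frac{9}{2} \right)}}{18}

The denominator factors as 6 \left(x + 1\right) \left(x + 2\right) \left(x^{2} + 2\right); partial fractions split f into directly integrable pieces: \frac{x - 9}{18 \left(x^{2} + 2\right)} + \frac{1}{18 \left(x + 2\right)} - \frac{1}{9 \left(x + 1\right)}.
F(x) = - \frac{4 \log{\left(x + 1 \right)} - 2 \log{\left(x + 2 \right)} - \log{\left(x^{2} + 2 \right)} + 9 \sqrt{2} \operatorname{atan}{\left(\frac{\sqrt{2} x}{2} \right)}}{36} is an antiderivative of f.
Check: d/dx[- \frac{4 \log{\left(x + 1 \right)} - 2 \log{\left(x + 2 \right)} - \log{\left(x^{2} + 2 \right)} + 9 \sqrt{2} \operatorname{atan}{\left(\frac{\sqrt{2} x}{2} \right)}}{36}] = \frac{- 3 x^{2} - 9 x - 8}{6 x^{4} + 18 x^{3} + 24 x^{2} + 36 x + 24}, which equals f(x).
F(5/2) = - \frac{\sqrt{2} \operatorname{atan}{\left(\frac{5 \sqrt{2}}{4} \right)}}{4} - \frac{\log{\left(\frac{7}{2} \right)}}{9} + \frac{\log{\left(\frac{33}{4} \right)}}{36} + \frac{\log{\left(\frac{9}{2} \right)}}{18}; F(0) = \frac{\log{\left(2 \right)}}{12}.
Integral = F(5/2) - F(0) = - \frac{\sqrt{2} \operatorname{atan}{\left(\frac{5 \sqrt{2}}{4} \right)}}{4} - \frac{\log{\left(\frac{7}{2} \right)}}{9} - \frac{\log{\left(2 \right)}}{12} + \frac{\log{\left(\frac{33}{4} \right)}}{36} + \frac{\log{\left(\frac{9}{2} \right)}}{18}.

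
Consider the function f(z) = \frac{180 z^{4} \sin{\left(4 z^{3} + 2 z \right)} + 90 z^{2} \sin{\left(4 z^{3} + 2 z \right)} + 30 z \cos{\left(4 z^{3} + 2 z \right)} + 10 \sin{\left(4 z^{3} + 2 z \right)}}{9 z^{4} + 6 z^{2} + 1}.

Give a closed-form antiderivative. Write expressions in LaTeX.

An antiderivative is F(z) = - \frac{5 \cos{\left(4 z^{3} + 2 z \right)}}{3 z^{2} + 1}.

Recognize the product-rule pattern: f = u'v + uv' with u = - \frac{5}{3 z^{2} + 1}, v = \cos{\left(4 z^{3} + 2 z \right)}, so integration by parts undoes it.
Check: d/dz[- \frac{5 \cos{\left(4 z^{3} + 2 z \right)}}{3 z^{2} + 1}] = \frac{180 z^{4} \sin{\left(4 z^{3} + 2 z \right)} + 90 z^{2} \sin{\left(4 z^{3} + 2 z \right)} + 30 z \cos{\left(4 z^{3} + 2 z \right)} + 10 \sin{\left(4 z^{3} + 2 z \right)}}{9 z^{4} + 6 z^{2} + 1} = f(z).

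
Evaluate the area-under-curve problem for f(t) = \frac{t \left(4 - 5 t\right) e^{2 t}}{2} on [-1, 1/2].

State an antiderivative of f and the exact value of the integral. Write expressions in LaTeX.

Recognize the product-rule pattern: f = u'v + uv' with u = - \frac{5 t^{2}}{4} + \frac{9 t}{4} - \frac{9}{8}, v = e^{2 t}, so integration by parts undoes it.
F(t) = - \frac{\left(10 t^{2} - 18 t + 9\right) e^{2 t}}{8} is an antiderivative of f.
Check: d/dt[- \frac{\left(10 t^{2} - 18 t + 9\right) e^{2 t}}{8}] = - \frac{5 t^{2} e^{2 t}}{2} + 2 t e^{2 t}, which equals f(t).
F(1/2) = - \frac{5 e}{16}; F(-1) = - \frac{37}{8 e^{2}}.
Integral = F(1/2) - F(-1) = - \frac{5 e}{16} + \frac{37}{8 e^{2}}.

Antiderivative: F(t) = - \frac{\left(10 t^{2} - 18 t + 9\right) e^{2 t}}{8}; value = - \frac{5 e}{16} + \frac{37}{8 e^{2}}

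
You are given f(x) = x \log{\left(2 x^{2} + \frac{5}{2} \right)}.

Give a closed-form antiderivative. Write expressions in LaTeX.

An antiderivative is F(x) = \frac{x^{2} \log{\left(2 x^{2} + \frac{5}{2} \right)}}{2} - \frac{x^{2}}{2} + \frac{5 \log{\left(4 x^{2} + 5 \right)}}{8}.

An antiderivative F(x) passes only if d/dx[F] lands on f(x) exactly.
Check: d/dx[\frac{x^{2} \log{\left(2 x^{2} + \frac{5}{2} \right)}}{2} - \frac{x^{2}}{2} + \frac{5 \log{\left(4 x^{2} + 5 \right)}}{8}] = x \log{\left(2 x^{2} + \frac{5}{2} \right)} = f(x).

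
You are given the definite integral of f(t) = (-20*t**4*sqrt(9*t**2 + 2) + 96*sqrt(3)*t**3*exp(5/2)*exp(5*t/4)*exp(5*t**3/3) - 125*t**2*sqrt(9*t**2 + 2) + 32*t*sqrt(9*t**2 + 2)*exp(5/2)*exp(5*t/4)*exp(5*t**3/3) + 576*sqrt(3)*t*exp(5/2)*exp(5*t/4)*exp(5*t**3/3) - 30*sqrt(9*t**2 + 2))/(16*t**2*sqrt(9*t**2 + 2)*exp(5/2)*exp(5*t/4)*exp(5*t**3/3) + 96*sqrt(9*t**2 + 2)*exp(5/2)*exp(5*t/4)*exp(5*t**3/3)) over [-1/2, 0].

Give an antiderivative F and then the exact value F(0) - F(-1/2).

Whatever form F(t) takes, F'(t) = f(t) is non-negotiable.
F(t) = sqrt(3)*(8*sqrt(9*t**2 + 2)*exp(5/2)*exp(5*t/4)*exp(5*t**3/3) + 4*sqrt(3)*exp(5/2)*exp(5*t/4)*exp(5*t**3/3)*log(t**2/2 + 3) + sqrt(3))*exp(-5/2)*exp(-5*t/4)*exp(-5*t**3/3)/12 is an antiderivative of f.
Check: d/dt[sqrt(3)*(8*sqrt(9*t**2 + 2)*exp(5/2)*exp(5*t/4)*exp(5*t**3/3) + 4*sqrt(3)*exp(5/2)*exp(5*t/4)*exp(5*t**3/3)*log(t**2/2 + 3) + sqrt(3))*exp(-5/2)*exp(-5*t/4)*exp(-5*t**3/3)/12] = (-20*t**4*sqrt(9*t**2 + 2) + 96*sqrt(3)*t**3*exp(5/2)*exp(5*t/4)*exp(5*t**3/3) - 125*t**2*sqrt(9*t**2 + 2) + 32*t*sqrt(9*t**2 + 2)*exp(5/2)*exp(5*t/4)*exp(5*t**3/3) + 576*sqrt(3)*t*exp(5/2)*exp(5*t/4)*exp(5*t**3/3) - 30*sqrt(9*t**2 + 2))/(16*t**2*sqrt(9*t**2 + 2)*exp(5/2)*exp(5*t/4)*exp(5*t**3/3) + 96*sqrt(9*t**2 + 2)*exp(5/2)*exp(5*t/4)*exp(5*t**3/3)) = f(t).
F(0) = exp(-5/2)/4 + log(3) + 2*sqrt(6)/3; F(-1/2) = exp(-5/3)/4 + log(25/8) + sqrt(51)/3.
Integral = F(0) - F(-1/2) = -sqrt(51)/3 - log(25/8) - exp(-5/3)/4 + exp(-5/2)/4 + log(3) + 2*sqrt(6)/3.

Antiderivative: F(t) = sqrt(3)*(8*sqrt(9*t**2 + 2)*exp(5/2)*exp(5*t/4)*exp(5*t**3/3) + 4*sqrt(3)*exp(5/2)*exp(5*t/4)*exp(5*t**3/3)*log(t**2/2 + 3) + sqrt(3))*exp(-5/2)*exp(-5*t/4)*exp(-5*t**3/3)/12; value = -sqrt(51)/3 - log(25/8) - exp(-5/3)/4 + exp(-5/2)/4 + log(3) + 2*sqrt(6)/3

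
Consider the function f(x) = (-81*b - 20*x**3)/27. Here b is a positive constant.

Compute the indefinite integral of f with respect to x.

Differentiate the proposed F(x) back; it has to land on f(x) exactly.
Check: d/dx[x*(-81*b - 5*x**3)/27] = -3*b - 20*x**3/27, which equals f(x).

F(x) = x*(-81*b - 5*x**3)/27 + C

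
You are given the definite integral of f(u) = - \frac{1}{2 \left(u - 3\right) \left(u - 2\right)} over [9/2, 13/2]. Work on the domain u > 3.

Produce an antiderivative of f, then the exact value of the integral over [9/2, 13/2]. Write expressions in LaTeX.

Antiderivative: F(u) = \frac{- \log{\left(u - 3 \right)} + \log{\left(u - 2 \right)}}{2}; value = - \frac{\log{\left(\frac{7}{2} \right)}}{2} - \frac{\log{\left(\frac{5}{2} \right)}}{2} + \frac{\log{\left(\frac{3}{2} \right)}}{2} + \frac{\log{\left(\frac{9}{2} \right)}}{2}

Factor the denominator (2 \left(u - 3\right) \left(u - 2\right)) and decompose: f = \frac{1}{2 \left(u - 2\right)} - \frac{1}{2 \left(u - 3\right)}; each piece integrates to a log, atan, or power term.
F(u) = \frac{- \log{\left(u - 3 \right)} + \log{\left(u - 2 \right)}}{2} is an antiderivative of f.
Check: d/du[\frac{- \log{\left(u - 3 \right)} + \log{\left(u - 2 \right)}}{2}] = - \frac{1}{2 u^{2} - 10 u + 12}, which equals f(u).
F(13/2) = - \frac{\log{\left(\frac{7}{2} \right)}}{2} + \frac{\log{\left(\frac{9}{2} \right)}}{2}; F(9/2) = - \frac{\log{\left(\frac{3}{2} \right)}}{2} + \frac{\log{\left(\frac{5}{2} \right)}}{2}.
Integral = F(13/2) - F(9/2) = - \frac{\log{\left(\frac{7}{2} \right)}}{2} - \frac{\log{\left(\frac{5}{2} \right)}}{2} + \frac{\log{\left(\frac{3}{2} \right)}}{2} + \frac{\log{\left(\frac{9}{2} \right)}}{2}.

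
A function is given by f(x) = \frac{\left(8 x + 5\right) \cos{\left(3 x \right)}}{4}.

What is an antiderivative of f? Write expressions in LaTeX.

An antiderivative is F(x) = \frac{2 x \sin{\left(3 x \right)}}{3} + \frac{5 \sin{\left(3 x \right)}}{12} + \frac{2 \cos{\left(3 x \right)}}{9}.

Recover f(x) by differentiating a candidate F(x); any mismatch rules it out.
Check: d/dx[\frac{2 x \sin{\left(3 x \right)}}{3} + \frac{5 \sin{\left(3 x \right)}}{12} + \frac{2 \cos{\left(3 x \right)}}{9}] = 2 x \cos{\left(3 x \right)} + \frac{5 \cos{\left(3 x \right)}}{4}, which equals f(x).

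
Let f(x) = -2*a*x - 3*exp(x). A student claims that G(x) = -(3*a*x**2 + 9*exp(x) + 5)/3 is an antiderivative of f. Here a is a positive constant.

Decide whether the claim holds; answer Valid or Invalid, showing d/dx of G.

Valid - the claim checks out under differentiation.

d/dx[G] = -2*a*x - 3*exp(x)
This equals f(x) exactly, so the claim holds.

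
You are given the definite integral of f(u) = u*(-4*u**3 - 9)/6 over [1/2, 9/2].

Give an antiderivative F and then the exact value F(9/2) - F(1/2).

An antiderivative F(u) passes only if d/du[F] lands on f(u) exactly.
F(u) = -2*u**5/15 - 3*u**2/4 is an antiderivative of f.
Check: d/du[-2*u**5/15 - 3*u**2/4] = -2*u**4/3 - 3*u/2, which equals f(u).
F(9/2) = -10449/40; F(1/2) = -23/120.
Integral = F(9/2) - F(1/2) = -7831/30.

Antiderivative: F(u) = -2*u**5/15 - 3*u**2/4; value = -7831/30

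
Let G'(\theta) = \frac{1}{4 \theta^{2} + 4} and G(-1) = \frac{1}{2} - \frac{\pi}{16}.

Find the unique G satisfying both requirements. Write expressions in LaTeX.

Recover the given G'(\theta) by differentiating a candidate G(\theta); any mismatch rules it out.
A general antiderivative is \frac{\operatorname{atan}{\left(\theta \right)}}{4} + C.
The condition gives C = \frac{1}{2} - \frac{\pi}{16} - (- \frac{\pi}{16}) = \frac{1}{2}.
So G(\theta) = \frac{\operatorname{atan}{\left(\theta \right)}}{4} + \frac{1}{2}.
Check: d/d\theta[\frac{\operatorname{atan}{\left(\theta \right)}}{4} + \frac{1}{2}] = \frac{1}{4 \theta^{2} + 4} = G'(\theta).

G(\theta) = \frac{\operatorname{atan}{\left(\theta \right)}}{4} + \frac{1}{2}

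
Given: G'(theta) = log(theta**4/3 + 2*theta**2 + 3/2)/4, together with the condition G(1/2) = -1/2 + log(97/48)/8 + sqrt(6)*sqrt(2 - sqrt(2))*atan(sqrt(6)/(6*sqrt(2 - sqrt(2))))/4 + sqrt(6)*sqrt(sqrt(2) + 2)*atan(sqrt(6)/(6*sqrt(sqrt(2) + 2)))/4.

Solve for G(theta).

For G(theta) to be correct, d/dtheta[G] must agree with the stated G'(theta) identically.
A general antiderivative is theta*log(theta**4/3 + 2*theta**2 + 3/2)/4 - theta + 2*sqrt(3/16 - 3*sqrt(2)/32)*atan(sqrt(6)*theta/(3*sqrt(2 - sqrt(2)))) + 2*sqrt(3*sqrt(2)/32 + 3/16)*atan(sqrt(6)*theta/(3*sqrt(sqrt(2) + 2))) + C.
The condition gives C = -1/2 + log(97/48)/8 + sqrt(6)*sqrt(2 - sqrt(2))*atan(sqrt(6)/(6*sqrt(2 - sqrt(2))))/4 + sqrt(6)*sqrt(sqrt(2) + 2)*atan(sqrt(6)/(6*sqrt(sqrt(2) + 2)))/4 - (-1/2 + log(97/48)/8 + sqrt(6)*sqrt(2 - sqrt(2))*atan(sqrt(6)/(6*sqrt(2 - sqrt(2))))/4 + sqrt(6)*sqrt(sqrt(2) + 2)*atan(sqrt(6)/(6*sqrt(sqrt(2) + 2)))/4) = 0.
So G(theta) = theta*log(theta**4/3 + 2*theta**2 + 3/2)/4 - theta + 2*sqrt(3/16 - 3*sqrt(2)/32)*atan(sqrt(6)*theta/(3*sqrt(2 - sqrt(2)))) + 2*sqrt(3*sqrt(2)/32 + 3/16)*atan(sqrt(6)*theta/(3*sqrt(sqrt(2) + 2))).
Check: d/dtheta[theta*log(theta**4/3 + 2*theta**2 + 3/2)/4 - theta + 2*sqrt(3/16 - 3*sqrt(2)/32)*atan(sqrt(6)*theta/(3*sqrt(2 - sqrt(2)))) + 2*sqrt(3*sqrt(2)/32 + 3/16)*atan(sqrt(6)*theta/(3*sqrt(sqrt(2) + 2)))] = log(theta**4/3 + 2*theta**2 + 3/2)/4 = G'(theta).

G(theta) = theta*log(theta**4/3 + 2*theta**2 + 3/2)/4 - theta + 2*sqrt(3/16 - 3*sqrt(2)/32)*atan(sqrt(6)*theta/(3*sqrt(2 - sqrt(2)))) + 2*sqrt(3*sqrt(2)/32 + 3/16)*atan(sqrt(6)*theta/(3*sqrt(sqrt(2) + 2)))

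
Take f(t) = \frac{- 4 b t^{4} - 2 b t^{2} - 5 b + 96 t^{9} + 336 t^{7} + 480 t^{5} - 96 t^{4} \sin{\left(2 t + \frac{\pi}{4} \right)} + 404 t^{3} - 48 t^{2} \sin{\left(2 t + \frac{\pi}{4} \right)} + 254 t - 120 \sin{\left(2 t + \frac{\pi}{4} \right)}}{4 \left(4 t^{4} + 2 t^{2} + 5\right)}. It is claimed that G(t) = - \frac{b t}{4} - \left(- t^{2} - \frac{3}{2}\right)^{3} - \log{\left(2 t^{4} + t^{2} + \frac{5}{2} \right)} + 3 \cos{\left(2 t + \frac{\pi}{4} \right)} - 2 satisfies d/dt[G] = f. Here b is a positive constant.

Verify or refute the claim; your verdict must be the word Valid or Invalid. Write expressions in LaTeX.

d/dt[G] = \frac{- 4 b t^{4} - 2 b t^{2} - 5 b + 96 t^{9} + 336 t^{7} + 480 t^{5} - 96 t^{4} \sin{\left(2 t + \frac{\pi}{4} \right)} + 404 t^{3} - 48 t^{2} \sin{\left(2 t + \frac{\pi}{4} \right)} + 254 t - 120 \sin{\left(2 t + \frac{\pi}{4} \right)}}{16 t^{4} + 8 t^{2} + 20}
This equals f(t) exactly, so the claim holds.

Valid: G'(t) = f(t).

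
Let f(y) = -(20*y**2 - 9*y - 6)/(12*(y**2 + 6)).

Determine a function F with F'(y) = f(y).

An antiderivative is F(y) = -5*y/3 + 3*log(y**2 + 6)/8 + 7*sqrt(6)*atan(sqrt(6)*y/6)/4.

Whatever form F(y) takes, F'(y) = f(y) is non-negotiable.
Check: d/dy[-5*y/3 + 3*log(y**2 + 6)/8 + 7*sqrt(6)*atan(sqrt(6)*y/6)/4] = (-20*y**2 + 9*y + 6)/(12*y**2 + 72), which equals f(y).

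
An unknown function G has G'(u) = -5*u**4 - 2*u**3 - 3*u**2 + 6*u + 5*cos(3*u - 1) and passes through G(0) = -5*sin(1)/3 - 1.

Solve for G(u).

G(u) = -(6*u**5 + 3*u**4 + 6*u**3 - 18*u**2 - 10*sin(3*u - 1) + 6)/6

The integrand splits into summands that can be handled one at a time.
A general antiderivative is -u**5 - u**4/2 - u**3 + 3*u**2 + 5*sin(3*u - 1)/3 + C.
The condition gives C = -5*sin(1)/3 - 1 - (-5*sin(1)/3) = -1.
So G(u) = -(6*u**5 + 3*u**4 + 6*u**3 - 18*u**2 - 10*sin(3*u - 1) + 6)/6.
Check: d/du[-(6*u**5 + 3*u**4 + 6*u**3 - 18*u**2 - 10*sin(3*u - 1) + 6)/6] = -5*u**4 - 2*u**3 - 3*u**2 + 6*u + 5*cos(3*u - 1) = G'(u).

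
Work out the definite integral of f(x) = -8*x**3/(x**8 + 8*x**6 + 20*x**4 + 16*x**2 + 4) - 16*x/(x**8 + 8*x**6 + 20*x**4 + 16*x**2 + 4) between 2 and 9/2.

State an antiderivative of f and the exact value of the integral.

Antiderivative: F(x) = 2/(x**4 + 4*x**2 + 2); value = -7345/134113

f matches the chain-rule pattern g'(h)*h' with inner function h(x) = x**4 + 4*x**2 + 2; substituting u = h(x) collapses the integral.
F(x) = 2/(x**4 + 4*x**2 + 2) is an antiderivative of f.
Check: d/dx[2/(x**4 + 4*x**2 + 2)] = (-8*x**3 - 16*x)/(x**8 + 8*x**6 + 20*x**4 + 16*x**2 + 4), which equals f(x).
F(9/2) = 32/7889; F(2) = 1/17.
Integral = F(9/2) - F(2) = -7345/134113.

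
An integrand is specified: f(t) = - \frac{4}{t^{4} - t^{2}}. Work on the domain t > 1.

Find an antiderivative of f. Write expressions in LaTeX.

An antiderivative is F(t) = \frac{2 \left(- t \log{\left(t - 1 \right)} + t \log{\left(t + 1 \right)} - 2\right)}{t}.

Factor the denominator (t^{2} \left(t - 1\right) \left(t + 1\right)) and decompose: f = \frac{2}{t + 1} - \frac{2}{t - 1} + \frac{4}{t^{2}}; each piece integrates to a log, atan, or power term.
Check: d/dt[\frac{2 \left(- t \log{\left(t - 1 \right)} + t \log{\left(t + 1 \right)} - 2\right)}{t}] = - \frac{4}{t^{4} - t^{2}} = f(t).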